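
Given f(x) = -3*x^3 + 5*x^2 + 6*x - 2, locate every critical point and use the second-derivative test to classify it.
f'(x) = -9*x^2 + 10*x + 6

Solve f'(x) = 0:
  9*x^2 - 10*x - 6 = 0 has no rational roots; quadratic formula: x = (10 ± √316)/18.
  ⇒ x = 5/9 - sqrt(79)/9 ≈ -0.4320, 5/9 + sqrt(79)/9 ≈ 1.5431

f''(x) = 10 - 18*x
Second-derivative test at each critical point:
  f''(-0.4320) = 17.7764 > 0 → local minimum
  f''(1.5431) = -17.7764 < 0 → local maximum

Critical points: x = 5/9 - sqrt(79)/9 ≈ -0.4320 (local minimum); x = 5/9 + sqrt(79)/9 ≈ 1.5431 (local maximum)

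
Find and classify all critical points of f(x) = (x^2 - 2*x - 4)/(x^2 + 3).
f'(x) = 2*(x^2 + 7*x - 3)/(x^4 + 6*x^2 + 9)

Solve f'(x) = 0:
  f'(x) = 2*(x^2 + 7*x - 3)/(x^2 + 3)^2; the denominator is positive wherever f is defined, so f'(x) = 0 ⇔ 2*x^2 + 14*x - 6 = 0.
  Factor: 2*x^2 + 14*x - 6 = 2*(x^2 + 7*x - 3); x^2 + 7*x - 3 = 0 has no rational roots; quadratic formula: x = (-7 ± √61)/2.
  ⇒ x = -sqrt(61)/2 - 7/2 ≈ -7.4051, -7/2 + sqrt(61)/2 ≈ 0.4051

f''(x) = 2*(-2*x^3 - 21*x^2 + 18*x + 21)/(x^6 + 9*x^4 + 27*x^2 + 27)
Second-derivative test at each critical point:
  f''(-7.4051) = -0.0047 < 0 → local maximum
  f''(0.4051) = 1.5602 > 0 → local minimum

Critical points: x = -sqrt(61)/2 - 7/2 ≈ -7.4051 (local maximum); x = -7/2 + sqrt(61)/2 ≈ 0.4051 (local minimum)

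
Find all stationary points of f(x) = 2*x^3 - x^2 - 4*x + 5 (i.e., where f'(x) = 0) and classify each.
f'(x) = 6*x^2 - 2*x - 4

Solve f'(x) = 0:
  Factor: 6*x^2 - 2*x - 4 = 2*(x - 1)*(3*x + 2) = 0.
  ⇒ x = -2/3, 1

f''(x) = 12*x - 2
Second-derivative test at each critical point:
  f''(-2/3) = -10 < 0 → local maximum
  f''(1) = 10 > 0 → local minimum

Critical points: x = -2/3 (local maximum); x = 1 (local minimum)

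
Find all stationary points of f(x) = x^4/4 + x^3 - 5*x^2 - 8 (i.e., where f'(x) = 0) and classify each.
f'(x) = x*(x^2 + 3*x - 10)

Solve f'(x) = 0:
  Factor: x^3 + 3*x^2 - 10*x = x*(x - 2)*(x + 5) = 0.
  ⇒ x = -5, 0, 2

f''(x) = 3*x^2 + 6*x - 10
Second-derivative test at each critical point:
  f''(-5) = 35 > 0 → local minimum
  f''(0) = -10 < 0 → local maximum
  f''(2) = 14 > 0 → local minimum

Critical points: x = -5 (local minimum); x = 0 (local maximum); x = 2 (local minimum)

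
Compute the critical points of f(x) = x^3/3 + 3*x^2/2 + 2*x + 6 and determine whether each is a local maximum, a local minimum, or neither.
f'(x) = x^2 + 3*x + 2

Solve f'(x) = 0:
  Factor: x^2 + 3*x + 2 = (x + 1)*(x + 2) = 0.
  ⇒ x = -2, -1

f''(x) = 2*x + 3
Second-derivative test at each critical point:
  f''(-2) = -1 < 0 → local maximum
  f''(-1) = 1 > 0 → local minimum

Critical points: x = -2 (local maximum); x = -1 (local minimum)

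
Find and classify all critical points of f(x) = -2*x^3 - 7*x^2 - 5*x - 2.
f'(x) = -6*x^2 - 14*x - 5

Solve f'(x) = 0:
  6*x^2 + 14*x + 5 = 0 has no rational roots; quadratic formula: x = (-14 ± √76)/12.
  ⇒ x = -7/6 - sqrt(19)/6 ≈ -1.8931, -7/6 + sqrt(19)/6 ≈ -0.4402

f''(x) = -12*x - 14
Second-derivative test at each critical point:
  f''(-1.8931) = 8.7178 > 0 → local minimum
  f''(-0.4402) = -8.7178 < 0 → local maximum

Critical points: x = -7/6 - sqrt(19)/6 ≈ -1.8931 (local minimum); x = -7/6 + sqrt(19)/6 ≈ -0.4402 (local maximum)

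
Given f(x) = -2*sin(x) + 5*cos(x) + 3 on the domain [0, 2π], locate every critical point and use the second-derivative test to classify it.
f'(x) = -5*sin(x) - 2*cos(x)

Solve f'(x) = 0 on [0, 2π]:
  f'(x) = 0 ⇔ -2*cos(x) = 5*sin(x) ⇔ tan(x) = -2/5, i.e. x = arctan(-2/5) + nπ; keep the solutions lying in [0, 2π].
  ⇒ x = pi - atan(2/5) ≈ 2.7611, -atan(2/5) + 2*pi ≈ 5.9027

f''(x) = 2*sin(x) - 5*cos(x)
Second-derivative test at each critical point:
  f''(2.7611) = 5.3852 > 0 → local minimum
  f''(5.9027) = -5.3852 < 0 → local maximum

Critical points: x = pi - atan(2/5) ≈ 2.7611 (local minimum); x = -atan(2/5) + 2*pi ≈ 5.9027 (local maximum)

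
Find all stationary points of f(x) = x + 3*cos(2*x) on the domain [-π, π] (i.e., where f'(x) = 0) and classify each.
f'(x) = 1 - 6*sin(2*x)

Solve f'(x) = 0 on [-π, π]:
  f'(x) = 0 ⇔ sin(2*x) = 1/6, i.e. 2*x = arcsin(1/6) + 2nπ or 2*x = π − arcsin(1/6) + 2nπ; keep the solutions lying in [-π, π].
  ⇒ x = -pi + asin(1/6)/2 ≈ -3.0579, -pi/2 - asin(1/6)/2 ≈ -1.6545, asin(1/6)/2 ≈ 0.0837, -asin(1/6)/2 + pi/2 ≈ 1.4871

f''(x) = -12*cos(2*x)
Second-derivative test at each critical point:
  f''(-3.0579) = -11.8322 < 0 → local maximum
  f''(-1.6545) = 11.8322 > 0 → local minimum
  f''(0.0837) = -11.8322 < 0 → local maximum
  f''(1.4871) = 11.8322 > 0 → local minimum

Critical points: x = -pi + asin(1/6)/2 ≈ -3.0579 (local maximum); x = -pi/2 - asin(1/6)/2 ≈ -1.6545 (local minimum); x = asin(1/6)/2 ≈ 0.0837 (local maximum); x = -asin(1/6)/2 + pi/2 ≈ 1.4871 (local minimum)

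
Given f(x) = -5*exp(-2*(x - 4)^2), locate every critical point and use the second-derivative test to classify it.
f'(x) = 20*(x - 4)*exp(-2*(x - 4)^2)

Solve f'(x) = 0:
  f'(x) = (20*x - 80)·exp(-2*(x - 4)^2) and exp(-2*(x - 4)^2) > 0 for every x, so f'(x) = 0 ⇔ 20*x - 80 = 0.
  Factor: 20*x - 80 = 20*(x - 4) = 0.
  ⇒ x = 4

f''(x) = 20*(1 - 4*(x - 4)^2)*exp(-2*(x - 4)^2)
Second-derivative test at each critical point:
  f''(4) = 20 > 0 → local minimum

Critical points: x = 4 (local minimum)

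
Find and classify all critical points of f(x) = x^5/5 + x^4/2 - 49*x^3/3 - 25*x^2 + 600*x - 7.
f'(x) = x^4 + 2*x^3 - 49*x^2 - 50*x + 600

Solve f'(x) = 0:
  Factor: x^4 + 2*x^3 - 49*x^2 - 50*x + 600 = (x - 5)*(x - 4)*(x + 5)*(x + 6) = 0.
  ⇒ x = -6, -5, 4, 5

f''(x) = 4*x^3 + 6*x^2 - 98*x - 50
Second-derivative test at each critical point:
  f''(-6) = -110 < 0 → local maximum
  f''(-5) = 90 > 0 → local minimum
  f''(4) = -90 < 0 → local maximum
  f''(5) = 110 > 0 → local minimum

Critical points: x = -6 (local maximum); x = -5 (local minimum); x = 4 (local maximum); x = 5 (local minimum)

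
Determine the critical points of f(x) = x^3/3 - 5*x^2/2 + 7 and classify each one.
f'(x) = x*(x - 5)

Solve f'(x) = 0:
  Factor: x^2 - 5*x = x*(x - 5) = 0.
  ⇒ x = 0, 5

f''(x) = 2*x - 5
Second-derivative test at each critical point:
  f''(0) = -5 < 0 → local maximum
  f''(5) = 5 > 0 → local minimum

Critical points: x = 0 (local maximum); x = 5 (local minimum)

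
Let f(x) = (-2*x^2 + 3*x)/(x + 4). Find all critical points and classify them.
f'(x) = 2*(-x^2 - 8*x + 6)/(x^2 + 8*x + 16)

Solve f'(x) = 0:
  f'(x) = -2*(x^2 + 8*x - 6)/(x + 4)^2; the denominator is positive wherever f is defined, so f'(x) = 0 ⇔ -2*x^2 - 16*x + 12 = 0.
  Factor: -2*x^2 - 16*x + 12 = -2*(x^2 + 8*x - 6); x^2 + 8*x - 6 = 0 has no rational roots; quadratic formula: x = (-8 ± √88)/2.
  ⇒ x = -sqrt(22) - 4 ≈ -8.6904, -4 + sqrt(22) ≈ 0.6904

f''(x) = -88/(x^3 + 12*x^2 + 48*x + 64)
Second-derivative test at each critical point:
  f''(-8.6904) = 0.8528 > 0 → local minimum
  f''(0.6904) = -0.8528 < 0 → local maximum

Critical points: x = -sqrt(22) - 4 ≈ -8.6904 (local minimum); x = -4 + sqrt(22) ≈ 0.6904 (local maximum)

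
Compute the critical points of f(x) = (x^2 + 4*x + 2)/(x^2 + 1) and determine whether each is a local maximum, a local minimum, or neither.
f'(x) = 2*(-2*x^2 - x + 2)/(x^4 + 2*x^2 + 1)

Solve f'(x) = 0:
  f'(x) = -2*(2*x^2 + x - 2)/(x^2 + 1)^2; the denominator is positive wherever f is defined, so f'(x) = 0 ⇔ -4*x^2 - 2*x + 4 = 0.
  Factor: -4*x^2 - 2*x + 4 = -2*(2*x^2 + x - 2); 2*x^2 + x - 2 = 0 has no rational roots; quadratic formula: x = (-1 ± √17)/4.
  ⇒ x = -sqrt(17)/4 - 1/4 ≈ -1.2808, -1/4 + sqrt(17)/4 ≈ 0.7808

f''(x) = 2*(4*x^3 + 3*x^2 - 12*x - 1)/(x^6 + 3*x^4 + 3*x^2 + 1)
Second-derivative test at each critical point:
  f''(-1.2808) = 1.1828 > 0 → local minimum
  f''(0.7808) = -3.1828 < 0 → local maximum

Critical points: x = -sqrt(17)/4 - 1/4 ≈ -1.2808 (local minimum); x = -1/4 + sqrt(17)/4 ≈ 0.7808 (local maximum)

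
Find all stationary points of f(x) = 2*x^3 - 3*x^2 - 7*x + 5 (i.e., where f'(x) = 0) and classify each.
f'(x) = 6*x^2 - 6*x - 7

Solve f'(x) = 0:
  6*x^2 - 6*x - 7 = 0 has no rational roots; quadratic formula: x = (6 ± √204)/12.
  ⇒ x = 1/2 - sqrt(51)/6 ≈ -0.6902, 1/2 + sqrt(51)/6 ≈ 1.6902

f''(x) = 12*x - 6
Second-derivative test at each critical point:
  f''(-0.6902) = -14.2829 < 0 → local maximum
  f''(1.6902) = 14.2829 > 0 → local minimum

Critical points: x = 1/2 - sqrt(51)/6 ≈ -0.6902 (local maximum); x = 1/2 + sqrt(51)/6 ≈ 1.6902 (local minimum)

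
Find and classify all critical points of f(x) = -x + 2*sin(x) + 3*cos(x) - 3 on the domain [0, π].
f'(x) = -3*sin(x) + 2*cos(x) - 1

Solve f'(x) = 0 on [0, π]:
  f'(x) = 0 ⇔ -3*sin(x) + 2*cos(x) = 1. Write the left side as R·cos(x + φ) with R = √(2² + 3²) = sqrt(13), cos φ = 2*sqrt(13)/13, sin φ = 3*sqrt(13)/13; then cos(x + φ) = sqrt(13)/13. Solve for x and keep the solutions lying in [0, π].
  ⇒ x = atan((-3 + 4*sqrt(3))/(2 + 6*sqrt(3))) ≈ 0.3070

f''(x) = -2*sin(x) - 3*cos(x)
Second-derivative test at each critical point:
  f''(0.3070) = -3.4641 < 0 → local maximum

Critical points: x = atan((-3 + 4*sqrt(3))/(2 + 6*sqrt(3))) ≈ 0.3070 (local maximum)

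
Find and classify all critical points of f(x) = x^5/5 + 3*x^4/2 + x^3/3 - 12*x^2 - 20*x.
f'(x) = x^4 + 6*x^3 + x^2 - 24*x - 20

Solve f'(x) = 0:
  Factor: x^4 + 6*x^3 + x^2 - 24*x - 20 = (x - 2)*(x + 1)*(x + 2)*(x + 5) = 0.
  ⇒ x = -5, -2, -1, 2

f''(x) = 4*x^3 + 18*x^2 + 2*x - 24
Second-derivative test at each critical point:
  f''(-5) = -84 < 0 → local maximum
  f''(-2) = 12 > 0 → local minimum
  f''(-1) = -12 < 0 → local maximum
  f''(2) = 84 > 0 → local minimum

Critical points: x = -5 (local maximum); x = -2 (local minimum); x = -1 (local maximum); x = 2 (local minimum)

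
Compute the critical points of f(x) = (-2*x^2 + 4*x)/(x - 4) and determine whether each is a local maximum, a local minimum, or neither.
f'(x) = 2*(-x^2 + 8*x - 8)/(x^2 - 8*x + 16)

Solve f'(x) = 0:
  f'(x) = -2*(x^2 - 8*x + 8)/(x - 4)^2; the denominator is positive wherever f is defined, so f'(x) = 0 ⇔ -2*x^2 + 16*x - 16 = 0.
  Factor: -2*x^2 + 16*x - 16 = -2*(x^2 - 8*x + 8); x^2 - 8*x + 8 = 0 has no rational roots; quadratic formula: x = (8 ± √32)/2.
  ⇒ x = 4 - 2*sqrt(2) ≈ 1.1716, 2*sqrt(2) + 4 ≈ 6.8284

f''(x) = -32/(x^3 - 12*x^2 + 48*x - 64)
Second-derivative test at each critical point:
  f''(1.1716) = 1.4142 > 0 → local minimum
  f''(6.8284) = -1.4142 < 0 → local maximum

Critical points: x = 4 - 2*sqrt(2) ≈ 1.1716 (local minimum); x = 2*sqrt(2) + 4 ≈ 6.8284 (local maximum)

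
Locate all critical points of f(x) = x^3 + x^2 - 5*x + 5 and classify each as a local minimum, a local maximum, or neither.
f'(x) = 3*x^2 + 2*x - 5

Solve f'(x) = 0:
  Factor: 3*x^2 + 2*x - 5 = (x - 1)*(3*x + 5) = 0.
  ⇒ x = -5/3, 1

f''(x) = 6*x + 2
Second-derivative test at each critical point:
  f''(-5/3) = -8 < 0 → local maximum
  f''(1) = 8 > 0 → local minimum

Critical points: x = -5/3 (local maximum); x = 1 (local minimum)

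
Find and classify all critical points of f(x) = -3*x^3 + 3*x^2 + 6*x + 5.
f'(x) = -9*x^2 + 6*x + 6

Solve f'(x) = 0:
  Factor: -9*x^2 + 6*x + 6 = -3*(3*x^2 - 2*x - 2); 3*x^2 - 2*x - 2 = 0 has no rational roots; quadratic formula: x = (2 ± √28)/6.
  ⇒ x = 1/3 - sqrt(7)/3 ≈ -0.5486, 1/3 + sqrt(7)/3 ≈ 1.2153

f''(x) = 6 - 18*x
Second-derivative test at each critical point:
  f''(-0.5486) = 15.8745 > 0 → local minimum
  f''(1.2153) = -15.8745 < 0 → local maximum

Critical points: x = 1/3 - sqrt(7)/3 ≈ -0.5486 (local minimum); x = 1/3 + sqrt(7)/3 ≈ 1.2153 (local maximum)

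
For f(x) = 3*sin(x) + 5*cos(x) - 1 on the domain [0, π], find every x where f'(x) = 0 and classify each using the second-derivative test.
f'(x) = -5*sin(x) + 3*cos(x)

Solve f'(x) = 0 on [0, π]:
  f'(x) = 0 ⇔ 3*cos(x) = 5*sin(x) ⇔ tan(x) = 3/5, i.e. x = arctan(3/5) + nπ; keep the solutions lying in [0, π].
  ⇒ x = atan(3/5) ≈ 0.5404

f''(x) = -3*sin(x) - 5*cos(x)
Second-derivative test at each critical point:
  f''(0.5404) = -5.8310 < 0 → local maximum

Critical points: x = atan(3/5) ≈ 0.5404 (local maximum)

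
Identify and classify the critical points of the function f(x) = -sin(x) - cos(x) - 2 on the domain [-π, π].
f'(x) = sin(x) - cos(x)

Solve f'(x) = 0 on [-π, π]:
  f'(x) = 0 ⇔ -cos(x) = -sin(x) ⇔ tan(x) = 1, i.e. x = arctan(1) + nπ; keep the solutions lying in [-π, π].
  ⇒ x = -3*pi/4 ≈ -2.3562, pi/4 ≈ 0.7854

f''(x) = sin(x) + cos(x)
Second-derivative test at each critical point:
  f''(-2.3562) = -1.4142 < 0 → local maximum
  f''(0.7854) = 1.4142 > 0 → local minimum

Critical points: x = -3*pi/4 ≈ -2.3562 (local maximum); x = pi/4 ≈ 0.7854 (local minimum)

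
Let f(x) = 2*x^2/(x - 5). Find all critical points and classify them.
f'(x) = 2*x*(x - 10)/(x^2 - 10*x + 25)

Solve f'(x) = 0:
  f'(x) = 2*x*(x - 10)/(x - 5)^2; the denominator is positive wherever f is defined, so f'(x) = 0 ⇔ 2*x^2 - 20*x = 0.
  Factor: 2*x^2 - 20*x = 2*x*(x - 10) = 0.
  ⇒ x = 0, 10

f''(x) = 100/(x^3 - 15*x^2 + 75*x - 125)
Second-derivative test at each critical point:
  f''(0) = -4/5 < 0 → local maximum
  f''(10) = 4/5 > 0 → local minimum

Critical points: x = 0 (local maximum); x = 10 (local minimum)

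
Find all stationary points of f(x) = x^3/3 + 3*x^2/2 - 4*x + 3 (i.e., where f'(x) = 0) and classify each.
f'(x) = x^2 + 3*x - 4

Solve f'(x) = 0:
  Factor: x^2 + 3*x - 4 = (x - 1)*(x + 4) = 0.
  ⇒ x = -4, 1

f''(x) = 2*x + 3
Second-derivative test at each critical point:
  f''(-4) = -5 < 0 → local maximum
  f''(1) = 5 > 0 → local minimum

Critical points: x = -4 (local maximum); x = 1 (local minimum)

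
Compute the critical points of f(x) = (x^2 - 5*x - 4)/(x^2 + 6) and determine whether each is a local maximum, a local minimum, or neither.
f'(x) = 5*(x^2 + 4*x - 6)/(x^4 + 12*x^2 + 36)

Solve f'(x) = 0:
  f'(x) = 5*(x^2 + 4*x - 6)/(x^2 + 6)^2; the denominator is positive wherever f is defined, so f'(x) = 0 ⇔ 5*x^2 + 20*x - 30 = 0.
  Factor: 5*x^2 + 20*x - 30 = 5*(x^2 + 4*x - 6); x^2 + 4*x - 6 = 0 has no rational roots; quadratic formula: x = (-4 ± √40)/2.
  ⇒ x = -sqrt(10) - 2 ≈ -5.1623, -2 + sqrt(10) ≈ 1.1623

f''(x) = 10*(-x^3 - 6*x^2 + 18*x + 12)/(x^6 + 18*x^4 + 108*x^2 + 216)
Second-derivative test at each critical point:
  f''(-5.1623) = -0.0297 < 0 → local maximum
  f''(1.1623) = 0.5852 > 0 → local minimum

Critical points: x = -sqrt(10) - 2 ≈ -5.1623 (local maximum); x = -2 + sqrt(10) ≈ 1.1623 (local minimum)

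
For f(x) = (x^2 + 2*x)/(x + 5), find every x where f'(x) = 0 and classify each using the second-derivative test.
f'(x) = (x^2 + 10*x + 10)/(x^2 + 10*x + 25)

Solve f'(x) = 0:
  f'(x) = (x^2 + 10*x + 10)/(x + 5)^2; the denominator is positive wherever f is defined, so f'(x) = 0 ⇔ x^2 + 10*x + 10 = 0.
  x^2 + 10*x + 10 = 0 has no rational roots; quadratic formula: x = (-10 ± √60)/2.
  ⇒ x = -5 - sqrt(15) ≈ -8.8730, -5 + sqrt(15) ≈ -1.1270

f''(x) = 30/(x^3 + 15*x^2 + 75*x + 125)
Second-derivative test at each critical point:
  f''(-8.8730) = -0.5164 < 0 → local maximum
  f''(-1.1270) = 0.5164 > 0 → local minimum

Critical points: x = -5 - sqrt(15) ≈ -8.8730 (local maximum); x = -5 + sqrt(15) ≈ -1.1270 (local minimum)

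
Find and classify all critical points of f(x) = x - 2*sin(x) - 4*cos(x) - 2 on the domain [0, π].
f'(x) = 4*sin(x) - 2*cos(x) + 1

Solve f'(x) = 0 on [0, π]:
  f'(x) = 0 ⇔ 4*sin(x) - 2*cos(x) = -1. Write the left side as R·cos(x + φ) with R = √((-2)² + (-4)²) = 2*sqrt(5), cos φ = -sqrt(5)/5, sin φ = -2*sqrt(5)/5; then cos(x + φ) = -sqrt(5)/10. Solve for x and keep the solutions lying in [0, π].
  ⇒ x = atan((-2 + sqrt(19))/(1 + 2*sqrt(19))) ≈ 0.2381

f''(x) = 2*sin(x) + 4*cos(x)
Second-derivative test at each critical point:
  f''(0.2381) = 4.3589 > 0 → local minimum

Critical points: x = atan((-2 + sqrt(19))/(1 + 2*sqrt(19))) ≈ 0.2381 (local minimum)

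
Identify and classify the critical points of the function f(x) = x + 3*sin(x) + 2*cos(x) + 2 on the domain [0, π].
f'(x) = -2*sin(x) + 3*cos(x) + 1

Solve f'(x) = 0 on [0, π]:
  f'(x) = 0 ⇔ -2*sin(x) + 3*cos(x) = -1. Write the left side as R·cos(x + φ) with R = √(3² + 2²) = sqrt(13), cos φ = 3*sqrt(13)/13, sin φ = 2*sqrt(13)/13; then cos(x + φ) = -sqrt(13)/13. Solve for x and keep the solutions lying in [0, π].
  ⇒ x = atan((2 + 6*sqrt(3))/(-3 + 4*sqrt(3))) ≈ 1.2638

f''(x) = -3*sin(x) - 2*cos(x)
Second-derivative test at each critical point:
  f''(1.2638) = -3.4641 < 0 → local maximum

Critical points: x = atan((2 + 6*sqrt(3))/(-3 + 4*sqrt(3))) ≈ 1.2638 (local maximum)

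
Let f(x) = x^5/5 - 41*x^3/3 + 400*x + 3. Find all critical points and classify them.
f'(x) = x^4 - 41*x^2 + 400

Solve f'(x) = 0:
  Factor: x^4 - 41*x^2 + 400 = (x - 5)*(x - 4)*(x + 4)*(x + 5) = 0.
  ⇒ x = -5, -4, 4, 5

f''(x) = 4*x^3 - 82*x
Second-derivative test at each critical point:
  f''(-5) = -90 < 0 → local maximum
  f''(-4) = 72 > 0 → local minimum
  f''(4) = -72 < 0 → local maximum
  f''(5) = 90 > 0 → local minimum

Critical points: x = -5 (local maximum); x = -4 (local minimum); x = 4 (local maximum); x = 5 (local minimum)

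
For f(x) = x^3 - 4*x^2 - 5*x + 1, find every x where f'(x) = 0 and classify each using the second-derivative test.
f'(x) = 3*x^2 - 8*x - 5

Solve f'(x) = 0:
  3*x^2 - 8*x - 5 = 0 has no rational roots; quadratic formula: x = (8 ± √124)/6.
  ⇒ x = 4/3 - sqrt(31)/3 ≈ -0.5226, 4/3 + sqrt(31)/3 ≈ 3.1893

f''(x) = 6*x - 8
Second-derivative test at each critical point:
  f''(-0.5226) = -11.1355 < 0 → local maximum
  f''(3.1893) = 11.1355 > 0 → local minimum

Critical points: x = 4/3 - sqrt(31)/3 ≈ -0.5226 (local maximum); x = 4/3 + sqrt(31)/3 ≈ 3.1893 (local minimum)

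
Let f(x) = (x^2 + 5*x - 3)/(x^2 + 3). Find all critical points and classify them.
f'(x) = (-5*x^2 + 12*x + 15)/(x^4 + 6*x^2 + 9)

Solve f'(x) = 0:
  f'(x) = -(5*x^2 - 12*x - 15)/(x^2 + 3)^2; the denominator is positive wherever f is defined, so f'(x) = 0 ⇔ -5*x^2 + 12*x + 15 = 0.
  5*x^2 - 12*x - 15 = 0 has no rational roots; quadratic formula: x = (12 ± √444)/10.
  ⇒ x = 6/5 - sqrt(111)/5 ≈ -0.9071, 6/5 + sqrt(111)/5 ≈ 3.3071

f''(x) = 2*(5*x^3 - 18*x^2 - 45*x + 18)/(x^6 + 9*x^4 + 27*x^2 + 27)
Second-derivative test at each critical point:
  f''(-0.9071) = 1.4418 > 0 → local minimum
  f''(3.3071) = -0.1085 < 0 → local maximum

Critical points: x = 6/5 - sqrt(111)/5 ≈ -0.9071 (local minimum); x = 6/5 + sqrt(111)/5 ≈ 3.3071 (local maximum)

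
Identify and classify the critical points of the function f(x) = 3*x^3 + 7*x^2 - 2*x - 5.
f'(x) = 9*x^2 + 14*x - 2

Solve f'(x) = 0:
  9*x^2 + 14*x - 2 = 0 has no rational roots; quadratic formula: x = (-14 ± √268)/18.
  ⇒ x = -sqrt(67)/9 - 7/9 ≈ -1.6873, -7/9 + sqrt(67)/9 ≈ 0.1317

f''(x) = 18*x + 14
Second-derivative test at each critical point:
  f''(-1.6873) = -16.3707 < 0 → local maximum
  f''(0.1317) = 16.3707 > 0 → local minimum

Critical points: x = -sqrt(67)/9 - 7/9 ≈ -1.6873 (local maximum); x = -7/9 + sqrt(67)/9 ≈ 0.1317 (local minimum)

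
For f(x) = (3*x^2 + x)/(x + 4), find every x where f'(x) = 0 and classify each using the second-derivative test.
f'(x) = (3*x^2 + 24*x + 4)/(x^2 + 8*x + 16)

Solve f'(x) = 0:
  f'(x) = (3*x^2 + 24*x + 4)/(x + 4)^2; the denominator is positive wherever f is defined, so f'(x) = 0 ⇔ 3*x^2 + 24*x + 4 = 0.
  3*x^2 + 24*x + 4 = 0 has no rational roots; quadratic formula: x = (-24 ± √528)/6.
  ⇒ x = -4 - 2*sqrt(33)/3 ≈ -7.8297, -4 + 2*sqrt(33)/3 ≈ -0.1703

f''(x) = 88/(x^3 + 12*x^2 + 48*x + 64)
Second-derivative test at each critical point:
  f''(-7.8297) = -1.5667 < 0 → local maximum
  f''(-0.1703) = 1.5667 > 0 → local minimum

Critical points: x = -4 - 2*sqrt(33)/3 ≈ -7.8297 (local maximum); x = -4 + 2*sqrt(33)/3 ≈ -0.1703 (local minimum)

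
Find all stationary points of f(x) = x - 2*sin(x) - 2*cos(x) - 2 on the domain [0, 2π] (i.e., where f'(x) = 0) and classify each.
f'(x) = -2*sqrt(2)*cos(x + pi/4) + 1

Solve f'(x) = 0 on [0, 2π]:
  f'(x) = 0 ⇔ 2*sin(x) - 2*cos(x) = -1. Write the left side as R·cos(x + φ) with R = √((-2)² + (-2)²) = 2*sqrt(2), cos φ = -sqrt(2)/2, sin φ = -sqrt(2)/2; then cos(x + φ) = -sqrt(2)/4. Solve for x and keep the solutions lying in [0, 2π].
  ⇒ x = atan((-1 + sqrt(7))/(1 + sqrt(7))) ≈ 0.4240, atan((-sqrt(7) - 1)/(1 - sqrt(7))) + pi ≈ 4.2884

f''(x) = 2*sqrt(2)*sin(x + pi/4)
Second-derivative test at each critical point:
  f''(0.4240) = 2.6458 > 0 → local minimum
  f''(4.2884) = -2.6458 < 0 → local maximum

Critical points: x = atan((-1 + sqrt(7))/(1 + sqrt(7))) ≈ 0.4240 (local minimum); x = atan((-sqrt(7) - 1)/(1 - sqrt(7))) + pi ≈ 4.2884 (local maximum)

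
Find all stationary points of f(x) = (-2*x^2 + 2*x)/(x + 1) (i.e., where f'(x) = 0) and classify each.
f'(x) = 2*(-x^2 - 2*x + 1)/(x^2 + 2*x + 1)

Solve f'(x) = 0:
  f'(x) = -2*(x^2 + 2*x - 1)/(x + 1)^2; the denominator is positive wherever f is defined, so f'(x) = 0 ⇔ -2*x^2 - 4*x + 2 = 0.
  Factor: -2*x^2 - 4*x + 2 = -2*(x^2 + 2*x - 1); x^2 + 2*x - 1 = 0 has no rational roots; quadratic formula: x = (-2 ± √8)/2.
  ⇒ x = -sqrt(2) - 1 ≈ -2.4142, -1 + sqrt(2) ≈ 0.4142

f''(x) = -8/(x^3 + 3*x^2 + 3*x + 1)
Second-derivative test at each critical point:
  f''(-2.4142) = 2.8284 > 0 → local minimum
  f''(0.4142) = -2.8284 < 0 → local maximum

Critical points: x = -sqrt(2) - 1 ≈ -2.4142 (local minimum); x = -1 + sqrt(2) ≈ 0.4142 (local maximum)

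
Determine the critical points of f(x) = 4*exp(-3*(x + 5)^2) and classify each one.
f'(x) = 24*(-x - 5)*exp(-3*(x + 5)^2)

Solve f'(x) = 0:
  f'(x) = (-24*x - 120)·exp(-3*(x + 5)^2) and exp(-3*(x + 5)^2) > 0 for every x, so f'(x) = 0 ⇔ -24*x - 120 = 0.
  Factor: -24*x - 120 = -24*(x + 5) = 0.
  ⇒ x = -5

f''(x) = 24*(6*(x + 5)^2 - 1)*exp(-3*(x + 5)^2)
Second-derivative test at each critical point:
  f''(-5) = -24 < 0 → local maximum

Critical points: x = -5 (local maximum)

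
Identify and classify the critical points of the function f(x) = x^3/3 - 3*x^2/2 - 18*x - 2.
f'(x) = x^2 - 3*x - 18

Solve f'(x) = 0:
  Factor: x^2 - 3*x - 18 = (x - 6)*(x + 3) = 0.
  ⇒ x = -3, 6

f''(x) = 2*x - 3
Second-derivative test at each critical point:
  f''(-3) = -9 < 0 → local maximum
  f''(6) = 9 > 0 → local minimum

Critical points: x = -3 (local maximum); x = 6 (local minimum)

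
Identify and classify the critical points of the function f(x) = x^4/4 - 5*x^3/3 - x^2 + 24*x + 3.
f'(x) = x^3 - 5*x^2 - 2*x + 24

Solve f'(x) = 0:
  Factor: x^3 - 5*x^2 - 2*x + 24 = (x - 4)*(x - 3)*(x + 2) = 0.
  ⇒ x = -2, 3, 4

f''(x) = 3*x^2 - 10*x - 2
Second-derivative test at each critical point:
  f''(-2) = 30 > 0 → local minimum
  f''(3) = -5 < 0 → local maximum
  f''(4) = 6 > 0 → local minimum

Critical points: x = -2 (local minimum); x = 3 (local maximum); x = 4 (local minimum)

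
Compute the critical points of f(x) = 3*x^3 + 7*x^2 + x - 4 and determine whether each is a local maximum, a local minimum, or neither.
f'(x) = 9*x^2 + 14*x + 1

Solve f'(x) = 0:
  9*x^2 + 14*x + 1 = 0 has no rational roots; quadratic formula: x = (-14 ± √160)/18.
  ⇒ x = -7/9 - 2*sqrt(10)/9 ≈ -1.4805, -7/9 + 2*sqrt(10)/9 ≈ -0.0750

f''(x) = 18*x + 14
Second-derivative test at each critical point:
  f''(-1.4805) = -12.6491 < 0 → local maximum
  f''(-0.0750) = 12.6491 > 0 → local minimum

Critical points: x = -7/9 - 2*sqrt(10)/9 ≈ -1.4805 (local maximum); x = -7/9 + 2*sqrt(10)/9 ≈ -0.0750 (local minimum)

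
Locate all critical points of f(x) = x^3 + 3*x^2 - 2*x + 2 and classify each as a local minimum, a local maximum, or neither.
f'(x) = 3*x^2 + 6*x - 2

Solve f'(x) = 0:
  3*x^2 + 6*x - 2 = 0 has no rational roots; quadratic formula: x = (-6 ± √60)/6.
  ⇒ x = -sqrt(15)/3 - 1 ≈ -2.2910, -1 + sqrt(15)/3 ≈ 0.2910

f''(x) = 6*x + 6
Second-derivative test at each critical point:
  f''(-2.2910) = -7.7460 < 0 → local maximum
  f''(0.2910) = 7.7460 > 0 → local minimum

Critical points: x = -sqrt(15)/3 - 1 ≈ -2.2910 (local maximum); x = -1 + sqrt(15)/3 ≈ 0.2910 (local minimum)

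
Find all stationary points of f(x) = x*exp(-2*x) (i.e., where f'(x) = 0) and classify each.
f'(x) = (1 - 2*x)*exp(-2*x)

Solve f'(x) = 0:
  f'(x) = (1 - 2*x)·exp(-2*x) and exp(-2*x) > 0 for every x, so f'(x) = 0 ⇔ 1 - 2*x = 0.
  1 - 2*x = 0.
  ⇒ x = 1/2

f''(x) = 4*(x - 1)*exp(-2*x)
Second-derivative test at each critical point:
  f''(1/2) = -0.7358 < 0 → local maximum

Critical points: x = 1/2 (local maximum)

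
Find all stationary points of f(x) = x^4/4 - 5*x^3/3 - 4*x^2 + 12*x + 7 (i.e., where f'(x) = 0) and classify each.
f'(x) = x^3 - 5*x^2 - 8*x + 12

Solve f'(x) = 0:
  Factor: x^3 - 5*x^2 - 8*x + 12 = (x - 6)*(x - 1)*(x + 2) = 0.
  ⇒ x = -2, 1, 6

f''(x) = 3*x^2 - 10*x - 8
Second-derivative test at each critical point:
  f''(-2) = 24 > 0 → local minimum
  f''(1) = -15 < 0 → local maximum
  f''(6) = 40 > 0 → local minimum

Critical points: x = -2 (local minimum); x = 1 (local maximum); x = 6 (local minimum)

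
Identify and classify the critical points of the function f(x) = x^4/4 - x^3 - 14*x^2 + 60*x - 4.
f'(x) = x^3 - 3*x^2 - 28*x + 60

Solve f'(x) = 0:
  Factor: x^3 - 3*x^2 - 28*x + 60 = (x - 6)*(x - 2)*(x + 5) = 0.
  ⇒ x = -5, 2, 6

f''(x) = 3*x^2 - 6*x - 28
Second-derivative test at each critical point:
  f''(-5) = 77 > 0 → local minimum
  f''(2) = -28 < 0 → local maximum
  f''(6) = 44 > 0 → local minimum

Critical points: x = -5 (local minimum); x = 2 (local maximum); x = 6 (local minimum)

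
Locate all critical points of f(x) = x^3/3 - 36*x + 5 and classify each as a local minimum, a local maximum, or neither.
f'(x) = x^2 - 36

Solve f'(x) = 0:
  Factor: x^2 - 36 = (x - 6)*(x + 6) = 0.
  ⇒ x = -6, 6

f''(x) = 2*x
Second-derivative test at each critical point:
  f''(-6) = -12 < 0 → local maximum
  f''(6) = 12 > 0 → local minimum

Critical points: x = -6 (local maximum); x = 6 (local minimum)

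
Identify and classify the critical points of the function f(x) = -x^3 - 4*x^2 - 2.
f'(x) = x*(-3*x - 8)

Solve f'(x) = 0:
  Factor: -3*x^2 - 8*x = -x*(3*x + 8) = 0.
  ⇒ x = -8/3, 0

f''(x) = -6*x - 8
Second-derivative test at each critical point:
  f''(-8/3) = 8 > 0 → local minimum
  f''(0) = -8 < 0 → local maximum

Critical points: x = -8/3 (local minimum); x = 0 (local maximum)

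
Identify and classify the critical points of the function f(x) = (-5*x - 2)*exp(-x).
f'(x) = (5*x - 3)*exp(-x)

Solve f'(x) = 0:
  f'(x) = (5*x - 3)·exp(-x) and exp(-x) > 0 for every x, so f'(x) = 0 ⇔ 5*x - 3 = 0.
  5*x - 3 = 0.
  ⇒ x = 3/5

f''(x) = (8 - 5*x)*exp(-x)
Second-derivative test at each critical point:
  f''(3/5) = 2.7441 > 0 → local minimum

Critical points: x = 3/5 (local minimum)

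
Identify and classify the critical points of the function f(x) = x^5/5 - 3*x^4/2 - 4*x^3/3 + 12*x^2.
f'(x) = x*(x^3 - 6*x^2 - 4*x + 24)

Solve f'(x) = 0:
  Factor: x^4 - 6*x^3 - 4*x^2 + 24*x = x*(x - 6)*(x - 2)*(x + 2) = 0.
  ⇒ x = -2, 0, 2, 6

f''(x) = 4*x^3 - 18*x^2 - 8*x + 24
Second-derivative test at each critical point:
  f''(-2) = -64 < 0 → local maximum
  f''(0) = 24 > 0 → local minimum
  f''(2) = -32 < 0 → local maximum
  f''(6) = 192 > 0 → local minimum

Critical points: x = -2 (local maximum); x = 0 (local minimum); x = 2 (local maximum); x = 6 (local minimum)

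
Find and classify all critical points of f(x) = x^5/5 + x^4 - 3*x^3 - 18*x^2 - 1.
f'(x) = x*(x^3 + 4*x^2 - 9*x - 36)

Solve f'(x) = 0:
  Factor: x^4 + 4*x^3 - 9*x^2 - 36*x = x*(x - 3)*(x + 3)*(x + 4) = 0.
  ⇒ x = -4, -3, 0, 3

f''(x) = 4*x^3 + 12*x^2 - 18*x - 36
Second-derivative test at each critical point:
  f''(-4) = -28 < 0 → local maximum
  f''(-3) = 18 > 0 → local minimum
  f''(0) = -36 < 0 → local maximum
  f''(3) = 126 > 0 → local minimum

Critical points: x = -4 (local maximum); x = -3 (local minimum); x = 0 (local maximum); x = 3 (local minimum)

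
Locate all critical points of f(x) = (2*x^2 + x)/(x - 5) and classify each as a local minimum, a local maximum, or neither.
f'(x) = (2*x^2 - 20*x - 5)/(x^2 - 10*x + 25)

Solve f'(x) = 0:
  f'(x) = (2*x^2 - 20*x - 5)/(x - 5)^2; the denominator is positive wherever f is defined, so f'(x) = 0 ⇔ 2*x^2 - 20*x - 5 = 0.
  2*x^2 - 20*x - 5 = 0 has no rational roots; quadratic formula: x = (20 ± √440)/4.
  ⇒ x = 5 - sqrt(110)/2 ≈ -0.2440, 5 + sqrt(110)/2 ≈ 10.2440

f''(x) = 110/(x^3 - 15*x^2 + 75*x - 125)
Second-derivative test at each critical point:
  f''(-0.2440) = -0.7628 < 0 → local maximum
  f''(10.2440) = 0.7628 > 0 → local minimum

Critical points: x = 5 - sqrt(110)/2 ≈ -0.2440 (local maximum); x = 5 + sqrt(110)/2 ≈ 10.2440 (local minimum)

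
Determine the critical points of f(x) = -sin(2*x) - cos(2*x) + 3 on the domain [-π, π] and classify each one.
f'(x) = -2*sqrt(2)*cos(2*x + pi/4)

Solve f'(x) = 0 on [-π, π]:
  f'(x) = 0 ⇔ -cos(2*x) = -sin(2*x) ⇔ tan(2*x) = 1, i.e. 2*x = arctan(1) + nπ; keep the solutions lying in [-π, π].
  ⇒ x = -7*pi/8 ≈ -2.7489, -3*pi/8 ≈ -1.1781, pi/8 ≈ 0.3927, 5*pi/8 ≈ 1.9635

f''(x) = 4*sqrt(2)*sin(2*x + pi/4)
Second-derivative test at each critical point:
  f''(-2.7489) = 5.6569 > 0 → local minimum
  f''(-1.1781) = -5.6569 < 0 → local maximum
  f''(0.3927) = 5.6569 > 0 → local minimum
  f''(1.9635) = -5.6569 < 0 → local maximum

Critical points: x = -7*pi/8 ≈ -2.7489 (local minimum); x = -3*pi/8 ≈ -1.1781 (local maximum); x = pi/8 ≈ 0.3927 (local minimum); x = 5*pi/8 ≈ 1.9635 (local maximum)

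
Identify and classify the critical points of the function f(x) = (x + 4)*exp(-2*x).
f'(x) = (-2*x - 7)*exp(-2*x)

Solve f'(x) = 0:
  f'(x) = (-2*x - 7)·exp(-2*x) and exp(-2*x) > 0 for every x, so f'(x) = 0 ⇔ -2*x - 7 = 0.
  -2*x - 7 = 0.
  ⇒ x = -7/2

f''(x) = 4*(x + 3)*exp(-2*x)
Second-derivative test at each critical point:
  f''(-7/2) = -2193.2663 < 0 → local maximum

Critical points: x = -7/2 (local maximum)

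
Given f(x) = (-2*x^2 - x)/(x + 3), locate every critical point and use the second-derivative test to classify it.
f'(x) = (-2*x^2 - 12*x - 3)/(x^2 + 6*x + 9)

Solve f'(x) = 0:
  f'(x) = -(2*x^2 + 12*x + 3)/(x + 3)^2; the denominator is positive wherever f is defined, so f'(x) = 0 ⇔ -2*x^2 - 12*x - 3 = 0.
  2*x^2 + 12*x + 3 = 0 has no rational roots; quadratic formula: x = (-12 ± √120)/4.
  ⇒ x = -3 - sqrt(30)/2 ≈ -5.7386, -3 + sqrt(30)/2 ≈ -0.2614

f''(x) = -30/(x^3 + 9*x^2 + 27*x + 27)
Second-derivative test at each critical point:
  f''(-5.7386) = 1.4606 > 0 → local minimum
  f''(-0.2614) = -1.4606 < 0 → local maximum

Critical points: x = -3 - sqrt(30)/2 ≈ -5.7386 (local minimum); x = -3 + sqrt(30)/2 ≈ -0.2614 (local maximum)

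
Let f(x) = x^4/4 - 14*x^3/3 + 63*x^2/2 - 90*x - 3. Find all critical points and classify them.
f'(x) = x^3 - 14*x^2 + 63*x - 90

Solve f'(x) = 0:
  Factor: x^3 - 14*x^2 + 63*x - 90 = (x - 6)*(x - 5)*(x - 3) = 0.
  ⇒ x = 3, 5, 6

f''(x) = 3*x^2 - 28*x + 63
Second-derivative test at each critical point:
  f''(3) = 6 > 0 → local minimum
  f''(5) = -2 < 0 → local maximum
  f''(6) = 3 > 0 → local minimum

Critical points: x = 3 (local minimum); x = 5 (local maximum); x = 6 (local minimum)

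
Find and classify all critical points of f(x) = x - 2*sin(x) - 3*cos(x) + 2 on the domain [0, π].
f'(x) = 3*sin(x) - 2*cos(x) + 1

Solve f'(x) = 0 on [0, π]:
  f'(x) = 0 ⇔ 3*sin(x) - 2*cos(x) = -1. Write the left side as R·cos(x + φ) with R = √((-2)² + (-3)²) = sqrt(13), cos φ = -2*sqrt(13)/13, sin φ = -3*sqrt(13)/13; then cos(x + φ) = -sqrt(13)/13. Solve for x and keep the solutions lying in [0, π].
  ⇒ x = atan((-3 + 4*sqrt(3))/(2 + 6*sqrt(3))) ≈ 0.3070

f''(x) = 2*sin(x) + 3*cos(x)
Second-derivative test at each critical point:
  f''(0.3070) = 3.4641 > 0 → local minimum

Critical points: x = atan((-3 + 4*sqrt(3))/(2 + 6*sqrt(3))) ≈ 0.3070 (local minimum)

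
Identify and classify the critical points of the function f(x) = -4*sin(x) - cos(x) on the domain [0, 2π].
f'(x) = sin(x) - 4*cos(x)

Solve f'(x) = 0 on [0, 2π]:
  f'(x) = 0 ⇔ -4*cos(x) = -sin(x) ⇔ tan(x) = 4, i.e. x = arctan(4) + nπ; keep the solutions lying in [0, 2π].
  ⇒ x = atan(4) ≈ 1.3258, atan(4) + pi ≈ 4.4674

f''(x) = 4*sin(x) + cos(x)
Second-derivative test at each critical point:
  f''(1.3258) = 4.1231 > 0 → local minimum
  f''(4.4674) = -4.1231 < 0 → local maximum

Critical points: x = atan(4) ≈ 1.3258 (local minimum); x = atan(4) + pi ≈ 4.4674 (local maximum)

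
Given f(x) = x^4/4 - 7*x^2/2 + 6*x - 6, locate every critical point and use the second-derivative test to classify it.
f'(x) = x^3 - 7*x + 6

Solve f'(x) = 0:
  Factor: x^3 - 7*x + 6 = (x - 2)*(x - 1)*(x + 3) = 0.
  ⇒ x = -3, 1, 2

f''(x) = 3*x^2 - 7
Second-derivative test at each critical point:
  f''(-3) = 20 > 0 → local minimum
  f''(1) = -4 < 0 → local maximum
  f''(2) = 5 > 0 → local minimum

Critical points: x = -3 (local minimum); x = 1 (local maximum); x = 2 (local minimum)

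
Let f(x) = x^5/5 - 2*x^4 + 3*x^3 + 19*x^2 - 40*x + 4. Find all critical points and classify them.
f'(x) = x^4 - 8*x^3 + 9*x^2 + 38*x - 40

Solve f'(x) = 0:
  Factor: x^4 - 8*x^3 + 9*x^2 + 38*x - 40 = (x - 5)*(x - 4)*(x - 1)*(x + 2) = 0.
  ⇒ x = -2, 1, 4, 5

f''(x) = 4*x^3 - 24*x^2 + 18*x + 38
Second-derivative test at each critical point:
  f''(-2) = -126 < 0 → local maximum
  f''(1) = 36 > 0 → local minimum
  f''(4) = -18 < 0 → local maximum
  f''(5) = 28 > 0 → local minimum

Critical points: x = -2 (local maximum); x = 1 (local minimum); x = 4 (local maximum); x = 5 (local minimum)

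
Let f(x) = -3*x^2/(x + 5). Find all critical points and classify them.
f'(x) = 3*x*(-x - 10)/(x + 5)^2

Solve f'(x) = 0:
  f'(x) = -3*x*(x + 10)/(x + 5)^2; the denominator is positive wherever f is defined, so f'(x) = 0 ⇔ -3*x^2 - 30*x = 0.
  Factor: -3*x^2 - 30*x = -3*x*(x + 10) = 0.
  ⇒ x = -10, 0

f''(x) = -150/(x^3 + 15*x^2 + 75*x + 125)
Second-derivative test at each critical point:
  f''(-10) = 6/5 > 0 → local minimum
  f''(0) = -6/5 < 0 → local maximum

Critical points: x = -10 (local minimum); x = 0 (local maximum)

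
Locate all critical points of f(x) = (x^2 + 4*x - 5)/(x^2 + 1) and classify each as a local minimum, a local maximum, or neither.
f'(x) = 4*(-x^2 + 3*x + 1)/(x^4 + 2*x^2 + 1)

Solve f'(x) = 0:
  f'(x) = -4*(x^2 - 3*x - 1)/(x^2 + 1)^2; the denominator is positive wherever f is defined, so f'(x) = 0 ⇔ -4*x^2 + 12*x + 4 = 0.
  Factor: -4*x^2 + 12*x + 4 = -4*(x^2 - 3*x - 1); x^2 - 3*x - 1 = 0 has no rational roots; quadratic formula: x = (3 ± √13)/2.
  ⇒ x = 3/2 - sqrt(13)/2 ≈ -0.3028, 3/2 + sqrt(13)/2 ≈ 3.3028

f''(x) = 4*(2*x^3 - 9*x^2 - 6*x + 3)/(x^6 + 3*x^4 + 3*x^2 + 1)
Second-derivative test at each critical point:
  f''(-0.3028) = 12.1017 > 0 → local minimum
  f''(3.3028) = -0.1017 < 0 → local maximum

Critical points: x = 3/2 - sqrt(13)/2 ≈ -0.3028 (local minimum); x = 3/2 + sqrt(13)/2 ≈ 3.3028 (local maximum)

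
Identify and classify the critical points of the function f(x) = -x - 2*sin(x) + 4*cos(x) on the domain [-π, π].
f'(x) = -4*sin(x) - 2*cos(x) - 1

Solve f'(x) = 0 on [-π, π]:
  f'(x) = 0 ⇔ -4*sin(x) - 2*cos(x) = 1. Write the left side as R·cos(x + φ) with R = √((-2)² + 4²) = 2*sqrt(5), cos φ = -sqrt(5)/5, sin φ = 2*sqrt(5)/5; then cos(x + φ) = sqrt(5)/10. Solve for x and keep the solutions lying in [-π, π].
  ⇒ x = atan((-sqrt(19) - 2)/(-1 + 2*sqrt(19))) ≈ -0.6892, atan((-2 + sqrt(19))/(-2*sqrt(19) - 1)) + pi ≈ 2.9035

f''(x) = 2*sin(x) - 4*cos(x)
Second-derivative test at each critical point:
  f''(-0.6892) = -4.3589 < 0 → local maximum
  f''(2.9035) = 4.3589 > 0 → local minimum

Critical points: x = atan((-sqrt(19) - 2)/(-1 + 2*sqrt(19))) ≈ -0.6892 (local maximum); x = atan((-2 + sqrt(19))/(-2*sqrt(19) - 1)) + pi ≈ 2.9035 (local minimum)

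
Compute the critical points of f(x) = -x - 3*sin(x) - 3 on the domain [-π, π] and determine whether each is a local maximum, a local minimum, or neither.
f'(x) = -3*cos(x) - 1

Solve f'(x) = 0 on [-π, π]:
  f'(x) = 0 ⇔ cos(x) = -1/3, i.e. x = ±arccos(-1/3) + 2nπ; keep the solutions lying in [-π, π].
  ⇒ x = -acos(-1/3) ≈ -1.9106, acos(-1/3) ≈ 1.9106

f''(x) = 3*sin(x)
Second-derivative test at each critical point:
  f''(-1.9106) = -2.8284 < 0 → local maximum
  f''(1.9106) = 2.8284 > 0 → local minimum

Critical points: x = -acos(-1/3) ≈ -1.9106 (local maximum); x = acos(-1/3) ≈ 1.9106 (local minimum)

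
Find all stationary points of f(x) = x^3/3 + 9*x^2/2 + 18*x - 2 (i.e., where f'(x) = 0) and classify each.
f'(x) = x^2 + 9*x + 18

Solve f'(x) = 0:
  Factor: x^2 + 9*x + 18 = (x + 3)*(x + 6) = 0.
  ⇒ x = -6, -3

f''(x) = 2*x + 9
Second-derivative test at each critical point:
  f''(-6) = -3 < 0 → local maximum
  f''(-3) = 3 > 0 → local minimum

Critical points: x = -6 (local maximum); x = -3 (local minimum)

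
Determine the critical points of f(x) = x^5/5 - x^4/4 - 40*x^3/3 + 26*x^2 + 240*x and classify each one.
f'(x) = x^4 - x^3 - 40*x^2 + 52*x + 240

Solve f'(x) = 0:
  Factor: x^4 - x^3 - 40*x^2 + 52*x + 240 = (x - 5)*(x - 4)*(x + 2)*(x + 6) = 0.
  ⇒ x = -6, -2, 4, 5

f''(x) = 4*x^3 - 3*x^2 - 80*x + 52
Second-derivative test at each critical point:
  f''(-6) = -440 < 0 → local maximum
  f''(-2) = 168 > 0 → local minimum
  f''(4) = -60 < 0 → local maximum
  f''(5) = 77 > 0 → local minimum

Critical points: x = -6 (local maximum); x = -2 (local minimum); x = 4 (local maximum); x = 5 (local minimum)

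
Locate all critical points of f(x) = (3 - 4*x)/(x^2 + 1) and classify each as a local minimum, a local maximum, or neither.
f'(x) = 2*(2*x^2 - 3*x - 2)/(x^4 + 2*x^2 + 1)

Solve f'(x) = 0:
  f'(x) = 2*(x - 2)*(2*x + 1)/(x^2 + 1)^2; the denominator is positive wherever f is defined, so f'(x) = 0 ⇔ 4*x^2 - 6*x - 4 = 0.
  Factor: 4*x^2 - 6*x - 4 = 2*(x - 2)*(2*x + 1) = 0.
  ⇒ x = -1/2, 2

f''(x) = 2*(4*x^2*(3 - 4*x) + 3*(4*x - 1)*(x^2 + 1))/(x^2 + 1)^3
Second-derivative test at each critical point:
  f''(-1/2) = -32/5 < 0 → local maximum
  f''(2) = 2/5 > 0 → local minimum

Critical points: x = -1/2 (local maximum); x = 2 (local minimum)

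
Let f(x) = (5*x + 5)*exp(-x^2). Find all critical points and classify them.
f'(x) = 5*(-2*x*(x + 1) + 1)*exp(-x^2)

Solve f'(x) = 0:
  f'(x) = (-10*x^2 - 10*x + 5)·exp(-x^2) and exp(-x^2) > 0 for every x, so f'(x) = 0 ⇔ -10*x^2 - 10*x + 5 = 0.
  Factor: -10*x^2 - 10*x + 5 = -5*(2*x^2 + 2*x - 1); 2*x^2 + 2*x - 1 = 0 has no rational roots; quadratic formula: x = (-2 ± √12)/4.
  ⇒ x = -sqrt(3)/2 - 1/2 ≈ -1.3660, -1/2 + sqrt(3)/2 ≈ 0.3660

f''(x) = 10*(2*x^2*(x + 1) - 3*x - 1)*exp(-x^2)
Second-derivative test at each critical point:
  f''(-1.3660) = 2.6801 > 0 → local minimum
  f''(0.3660) = -15.1487 < 0 → local maximum

Critical points: x = -sqrt(3)/2 - 1/2 ≈ -1.3660 (local minimum); x = -1/2 + sqrt(3)/2 ≈ 0.3660 (local maximum)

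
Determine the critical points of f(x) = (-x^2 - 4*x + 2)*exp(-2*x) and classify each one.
f'(x) = 2*(x^2 + 3*x - 4)*exp(-2*x)

Solve f'(x) = 0:
  f'(x) = (2*x^2 + 6*x - 8)·exp(-2*x) and exp(-2*x) > 0 for every x, so f'(x) = 0 ⇔ 2*x^2 + 6*x - 8 = 0.
  Factor: 2*x^2 + 6*x - 8 = 2*(x - 1)*(x + 4) = 0.
  ⇒ x = -4, 1

f''(x) = 2*(-2*x^2 - 4*x + 11)*exp(-2*x)
Second-derivative test at each critical point:
  f''(-4) = -29809.5799 < 0 → local maximum
  f''(1) = 1.3534 > 0 → local minimum

Critical points: x = -4 (local maximum); x = 1 (local minimum)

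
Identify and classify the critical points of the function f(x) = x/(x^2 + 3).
f'(x) = (3 - x^2)/(x^4 + 6*x^2 + 9)

Solve f'(x) = 0:
  f'(x) = -(x^2 - 3)/(x^2 + 3)^2; the denominator is positive wherever f is defined, so f'(x) = 0 ⇔ 3 - x^2 = 0.
  x^2 - 3 = 0 has no rational roots; quadratic formula: x = (0 ± √12)/2.
  ⇒ x = -sqrt(3) ≈ -1.7321, sqrt(3) ≈ 1.7321

f''(x) = 2*x*(x^2 - 9)/(x^2 + 3)^3
Second-derivative test at each critical point:
  f''(-1.7321) = 0.0962 > 0 → local minimum
  f''(1.7321) = -0.0962 < 0 → local maximum

Critical points: x = -sqrt(3) ≈ -1.7321 (local minimum); x = sqrt(3) ≈ 1.7321 (local maximum)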